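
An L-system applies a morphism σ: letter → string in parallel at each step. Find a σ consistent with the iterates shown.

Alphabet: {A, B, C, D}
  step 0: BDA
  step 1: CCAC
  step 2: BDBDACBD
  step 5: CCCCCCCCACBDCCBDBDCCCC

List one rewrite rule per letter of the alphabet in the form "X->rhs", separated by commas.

  step 1 ⇒ step 2: CCAC ⇒ BD·BD·AC·BD
    A ↦ AC
    C ↦ BD
  step 0 ⇒ step 1: BDA ⇒ C·C·AC
    B ↦ C
  step 0 ⇒ step 1: BDA ⇒ C·C·AC
    D ↦ C

A->AC, B->C, C->BD, D->C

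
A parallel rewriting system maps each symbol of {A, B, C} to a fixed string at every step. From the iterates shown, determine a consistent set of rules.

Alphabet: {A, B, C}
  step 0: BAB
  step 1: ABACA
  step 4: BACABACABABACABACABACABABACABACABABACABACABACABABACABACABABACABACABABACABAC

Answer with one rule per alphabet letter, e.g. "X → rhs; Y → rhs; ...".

A->BAC, B->A, C->ABA

  step 0 ⇒ step 1: BAB ⇒ A·BAC·A
    A ↦ BAC
    B ↦ A
    C ↦ ABA  (constrained at step 1)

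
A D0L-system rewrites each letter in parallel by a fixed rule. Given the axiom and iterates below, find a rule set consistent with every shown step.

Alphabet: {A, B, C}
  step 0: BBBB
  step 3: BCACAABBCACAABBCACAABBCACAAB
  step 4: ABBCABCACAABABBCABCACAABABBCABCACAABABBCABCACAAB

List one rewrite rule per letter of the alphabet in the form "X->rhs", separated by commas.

  step 3 ⇒ step 4: BCACAABBCACAABBCACAABBCACAAB ⇒ AB·B·CA·B·CA·CA·AB·AB·B·CA·B·CA·CA·AB·AB·B·CA·B·CA·CA·AB·AB·B·CA·B·CA·CA·AB
    A ↦ CA
    B ↦ AB
    C ↦ B

A->CA, B->AB, C->B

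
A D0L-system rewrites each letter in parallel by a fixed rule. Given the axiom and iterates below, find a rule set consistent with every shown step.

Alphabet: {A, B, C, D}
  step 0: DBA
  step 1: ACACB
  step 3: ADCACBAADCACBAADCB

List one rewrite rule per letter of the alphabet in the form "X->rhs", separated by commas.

A->CB, B->CA, C->AD, D->A

  step 0 ⇒ step 1: DBA ⇒ A·CA·CB
    A ↦ CB
    B ↦ CA
    D ↦ A
    C ↦ AD  (constrained at step 1)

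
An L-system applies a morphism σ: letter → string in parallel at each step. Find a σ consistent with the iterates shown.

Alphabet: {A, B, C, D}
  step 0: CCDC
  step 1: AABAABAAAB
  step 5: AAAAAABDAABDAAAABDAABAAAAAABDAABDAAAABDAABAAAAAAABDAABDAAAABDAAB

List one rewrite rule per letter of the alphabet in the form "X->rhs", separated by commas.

  step 0 ⇒ step 1: CCDC ⇒ AAB·AAB·A·AAB
    C ↦ AAB
    D ↦ A
    A ↦ D  (constrained at step 1)
    B ↦ CAC  (constrained at step 1)

A->D, B->CAC, C->AAB, D->A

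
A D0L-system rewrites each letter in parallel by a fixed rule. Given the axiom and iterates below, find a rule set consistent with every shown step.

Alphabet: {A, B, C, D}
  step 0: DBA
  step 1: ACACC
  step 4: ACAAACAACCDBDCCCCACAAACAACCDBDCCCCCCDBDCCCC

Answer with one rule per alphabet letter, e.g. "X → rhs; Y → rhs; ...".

  step 0 ⇒ step 1: DBA ⇒ A·CA·CC
    A ↦ CC
    B ↦ CA
    D ↦ A
    C ↦ DBD  (constrained at step 1)

A->CC, B->CA, C->DBD, D->A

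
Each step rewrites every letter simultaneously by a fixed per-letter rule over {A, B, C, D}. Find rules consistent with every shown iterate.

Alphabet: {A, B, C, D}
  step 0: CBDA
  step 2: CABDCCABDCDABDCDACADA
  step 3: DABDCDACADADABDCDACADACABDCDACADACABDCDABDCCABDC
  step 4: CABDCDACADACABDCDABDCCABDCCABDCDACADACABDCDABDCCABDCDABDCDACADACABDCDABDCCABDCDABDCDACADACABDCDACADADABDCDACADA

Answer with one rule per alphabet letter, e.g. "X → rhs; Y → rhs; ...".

  step 3 ⇒ step 4: DABDCDACADADABDCDACADACABDCDACADACABDCDABDCCABDC ⇒ CA·BDC·DA·CA·DA·CA·BDC·DA·BDC·CA·BDC·CA·BDC·DA·CA·DA·CA·BDC·DA·BDC·CA·BDC·DA·BDC·DA·CA·DA·CA·BDC·DA·BDC·CA·BDC·DA·BDC·DA·CA·DA·CA·BDC·DA·CA·DA·DA·BDC·DA·CA·DA
    A ↦ BDC
    B ↦ DA
    C ↦ DA
    D ↦ CA

A->BDC, B->DA, C->DA, D->CA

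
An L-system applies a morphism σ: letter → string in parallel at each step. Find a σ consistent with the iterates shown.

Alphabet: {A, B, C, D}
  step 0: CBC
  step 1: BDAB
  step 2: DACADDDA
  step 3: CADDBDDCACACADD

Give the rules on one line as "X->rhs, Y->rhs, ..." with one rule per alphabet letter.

  step 2 ⇒ step 3: DACADDDA ⇒ CA·DD·B·DD·CA·CA·CA·DD
    A ↦ DD
    C ↦ B
    D ↦ CA
  step 0 ⇒ step 1: CBC ⇒ B·DA·B
    B ↦ DA

A->DD, B->DA, C->B, D->CA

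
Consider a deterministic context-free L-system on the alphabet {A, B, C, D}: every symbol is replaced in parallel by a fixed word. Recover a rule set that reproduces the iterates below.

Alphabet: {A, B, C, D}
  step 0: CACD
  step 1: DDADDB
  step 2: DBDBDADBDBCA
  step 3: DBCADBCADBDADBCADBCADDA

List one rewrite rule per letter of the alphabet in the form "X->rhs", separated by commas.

  step 2 ⇒ step 3: DBDBDADBDBCA ⇒ DB·CA·DB·CA·DB·DA·DB·CA·DB·CA·D·DA
    A ↦ DA
    B ↦ CA
    C ↦ D
    D ↦ DB

A->DA, B->CA, C->D, D->DB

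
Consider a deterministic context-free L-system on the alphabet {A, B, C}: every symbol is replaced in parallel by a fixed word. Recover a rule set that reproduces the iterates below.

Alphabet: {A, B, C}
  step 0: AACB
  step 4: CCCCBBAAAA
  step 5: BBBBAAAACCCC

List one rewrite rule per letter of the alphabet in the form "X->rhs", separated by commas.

A->C, B->AA, C->B

  step 4 ⇒ step 5: CCCCBBAAAA ⇒ B·B·B·B·AA·AA·C·C·C·C
    A ↦ C
    B ↦ AA
    C ↦ B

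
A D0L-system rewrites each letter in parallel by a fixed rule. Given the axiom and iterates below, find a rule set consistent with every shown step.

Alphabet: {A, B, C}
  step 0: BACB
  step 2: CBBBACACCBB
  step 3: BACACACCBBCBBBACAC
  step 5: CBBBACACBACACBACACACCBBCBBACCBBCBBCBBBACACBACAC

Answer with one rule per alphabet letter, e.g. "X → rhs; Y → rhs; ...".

A->CB, B->AC, C->B

  step 2 ⇒ step 3: CBBBACACCBB ⇒ B·AC·AC·AC·CB·B·CB·B·B·AC·AC
    A ↦ CB
    B ↦ AC
    C ↦ B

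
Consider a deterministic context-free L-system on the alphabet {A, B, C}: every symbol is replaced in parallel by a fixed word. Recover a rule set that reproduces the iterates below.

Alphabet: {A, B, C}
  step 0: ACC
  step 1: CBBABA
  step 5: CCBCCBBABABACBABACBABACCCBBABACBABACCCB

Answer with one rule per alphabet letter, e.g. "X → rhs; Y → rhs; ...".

  step 0 ⇒ step 1: ACC ⇒ CB·BA·BA
    A ↦ CB
    C ↦ BA
    B ↦ C  (constrained at step 1)

A->CB, B->C, C->BA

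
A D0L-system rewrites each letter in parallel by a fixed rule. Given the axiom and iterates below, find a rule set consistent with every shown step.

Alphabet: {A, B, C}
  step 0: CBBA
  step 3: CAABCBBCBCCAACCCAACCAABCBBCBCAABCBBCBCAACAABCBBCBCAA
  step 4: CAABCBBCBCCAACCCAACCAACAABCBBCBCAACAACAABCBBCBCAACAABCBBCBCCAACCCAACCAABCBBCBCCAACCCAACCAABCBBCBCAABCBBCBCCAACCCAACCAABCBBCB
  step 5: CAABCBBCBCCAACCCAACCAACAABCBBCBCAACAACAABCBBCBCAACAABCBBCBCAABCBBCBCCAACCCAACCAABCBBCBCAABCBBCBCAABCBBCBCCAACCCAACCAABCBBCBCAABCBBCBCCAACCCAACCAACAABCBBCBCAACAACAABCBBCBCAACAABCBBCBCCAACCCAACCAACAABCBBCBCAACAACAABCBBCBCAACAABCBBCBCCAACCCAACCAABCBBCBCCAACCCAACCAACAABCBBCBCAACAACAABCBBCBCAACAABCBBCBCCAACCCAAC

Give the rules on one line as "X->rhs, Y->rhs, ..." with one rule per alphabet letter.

A->BCB, B->C, C->CAA

  step 4 ⇒ step 5: CAABCBBCBCCAACCCAACCAACAABCBBCBCAACAACAABCBBCBCAACAABCBBCBCCAACCCAACCAABCBBCBCCAACCCAACCAABCBBCBCAABCBBCBCCAACCCAACCAABCBBCB ⇒ CAA·BCB·BCB·C·CAA·C·C·CAA·C·CAA·CAA·BCB·BCB·CAA·CAA·CAA·BCB·BCB·CAA·CAA·BCB·BCB·CAA·BCB·BCB·C·CAA·C·C·CAA·C·CAA·BCB·BCB·CAA·BCB·BCB·CAA·BCB·BCB·C·CAA·C·C·CAA·C·CAA·BCB·BCB·CAA·BCB·BCB·C·CAA·C·C·CAA·C·CAA·CAA·BCB·BCB·CAA·CAA·CAA·BCB·BCB·CAA·CAA·BCB·BCB·C·CAA·C·C·CAA·C·CAA·CAA·BCB·BCB·CAA·CAA·CAA·BCB·BCB·CAA·CAA·BCB·BCB·C·CAA·C·C·CAA·C·CAA·BCB·BCB·C·CAA·C·C·CAA·C·CAA·CAA·BCB·BCB·CAA·CAA·CAA·BCB·BCB·CAA·CAA·BCB·BCB·C·CAA·C·C·CAA·C
    A ↦ BCB
    B ↦ C
    C ↦ CAA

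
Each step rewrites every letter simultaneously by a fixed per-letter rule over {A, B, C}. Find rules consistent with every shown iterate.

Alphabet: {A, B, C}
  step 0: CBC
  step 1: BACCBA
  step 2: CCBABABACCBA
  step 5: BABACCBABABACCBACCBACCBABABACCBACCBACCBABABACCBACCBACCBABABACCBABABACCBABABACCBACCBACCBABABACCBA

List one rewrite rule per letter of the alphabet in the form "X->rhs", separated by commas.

  step 1 ⇒ step 2: BACCBA ⇒ CC·BA·BA·BA·CC·BA
    A ↦ BA
    B ↦ CC
    C ↦ BA

A->BA, B->CC, C->BA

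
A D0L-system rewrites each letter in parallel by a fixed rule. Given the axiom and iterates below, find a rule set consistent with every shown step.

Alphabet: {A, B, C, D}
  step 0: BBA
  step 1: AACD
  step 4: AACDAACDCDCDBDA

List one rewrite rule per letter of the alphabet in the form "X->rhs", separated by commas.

  step 0 ⇒ step 1: BBA ⇒ A·A·CD
    A ↦ CD
    B ↦ A
    C ↦ BD  (constrained at step 1)
    D ↦ A  (constrained at step 1)

A->CD, B->A, C->BD, D->A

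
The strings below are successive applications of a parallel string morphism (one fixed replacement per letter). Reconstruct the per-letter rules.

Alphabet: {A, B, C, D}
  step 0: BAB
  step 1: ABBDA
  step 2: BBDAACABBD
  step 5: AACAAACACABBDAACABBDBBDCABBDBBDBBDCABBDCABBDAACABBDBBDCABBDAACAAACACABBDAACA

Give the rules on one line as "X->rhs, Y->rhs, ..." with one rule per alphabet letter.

  step 1 ⇒ step 2: ABBDA ⇒ BBD·A·A·CA·BBD
    A ↦ BBD
    B ↦ A
    D ↦ CA
    C ↦ CA  (constrained at step 2)

A->BBD, B->A, C->CA, D->CA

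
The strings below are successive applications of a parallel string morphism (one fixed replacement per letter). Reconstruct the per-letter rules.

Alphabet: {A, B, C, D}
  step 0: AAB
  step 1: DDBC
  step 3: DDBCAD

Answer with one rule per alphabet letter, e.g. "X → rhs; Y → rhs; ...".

  step 0 ⇒ step 1: AAB ⇒ D·D·BC
    A ↦ D
    B ↦ BC
    C ↦ A  (constrained at step 1)
    D ↦ A  (constrained at step 1)

A->D, B->BC, C->A, D->A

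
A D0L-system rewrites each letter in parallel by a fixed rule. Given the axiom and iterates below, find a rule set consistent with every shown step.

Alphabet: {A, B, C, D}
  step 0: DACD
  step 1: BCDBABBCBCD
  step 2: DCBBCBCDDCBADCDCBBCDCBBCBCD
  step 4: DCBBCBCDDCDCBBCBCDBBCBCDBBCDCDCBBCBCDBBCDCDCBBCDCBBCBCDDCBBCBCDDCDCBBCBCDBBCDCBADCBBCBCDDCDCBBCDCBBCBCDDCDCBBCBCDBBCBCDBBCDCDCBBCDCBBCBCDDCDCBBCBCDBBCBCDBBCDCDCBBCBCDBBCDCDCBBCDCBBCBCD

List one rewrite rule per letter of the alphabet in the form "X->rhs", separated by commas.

  step 1 ⇒ step 2: BCDBABBCBCD ⇒ DC·BBC·BCD·DC·BA·DC·DC·BBC·DC·BBC·BCD
    A ↦ BA
    B ↦ DC
    C ↦ BBC
    D ↦ BCD

A->BA, B->DC, C->BBC, D->BCD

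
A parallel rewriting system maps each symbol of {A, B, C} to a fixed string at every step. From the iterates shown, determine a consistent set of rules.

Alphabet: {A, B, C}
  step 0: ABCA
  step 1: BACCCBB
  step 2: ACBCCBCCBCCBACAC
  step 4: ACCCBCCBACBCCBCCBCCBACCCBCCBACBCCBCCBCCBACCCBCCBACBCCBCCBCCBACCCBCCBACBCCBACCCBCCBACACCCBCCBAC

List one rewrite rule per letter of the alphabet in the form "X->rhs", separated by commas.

A->B, B->AC, C->CCB

  step 1 ⇒ step 2: BACCCBB ⇒ AC·B·CCB·CCB·CCB·AC·AC
    A ↦ B
    B ↦ AC
    C ↦ CCB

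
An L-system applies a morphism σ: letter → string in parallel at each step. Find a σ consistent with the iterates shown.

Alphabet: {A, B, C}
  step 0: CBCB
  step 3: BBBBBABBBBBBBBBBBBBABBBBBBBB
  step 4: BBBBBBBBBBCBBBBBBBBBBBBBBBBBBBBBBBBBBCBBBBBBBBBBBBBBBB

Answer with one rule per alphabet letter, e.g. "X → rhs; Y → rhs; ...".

  step 3 ⇒ step 4: BBBBBABBBBBBBBBBBBBABBBBBBBB ⇒ BB·BB·BB·BB·BB·C·BB·BB·BB·BB·BB·BB·BB·BB·BB·BB·BB·BB·BB·C·BB·BB·BB·BB·BB·BB·BB·BB
    A ↦ C
    B ↦ BB
    C ↦ BA  (constrained at step 0)

A->C, B->BB, C->BA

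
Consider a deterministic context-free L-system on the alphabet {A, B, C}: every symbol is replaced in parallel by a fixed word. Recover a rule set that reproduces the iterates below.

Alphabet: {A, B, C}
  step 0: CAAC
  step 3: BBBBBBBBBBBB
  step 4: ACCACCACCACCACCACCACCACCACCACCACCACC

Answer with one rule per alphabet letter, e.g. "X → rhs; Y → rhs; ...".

  step 3 ⇒ step 4: BBBBBBBBBBBB ⇒ ACC·ACC·ACC·ACC·ACC·ACC·ACC·ACC·ACC·ACC·ACC·ACC
    B ↦ ACC
    A ↦ B  (constrained at step 0)
    C ↦ B  (constrained at step 0)

A->B, B->ACC, C->B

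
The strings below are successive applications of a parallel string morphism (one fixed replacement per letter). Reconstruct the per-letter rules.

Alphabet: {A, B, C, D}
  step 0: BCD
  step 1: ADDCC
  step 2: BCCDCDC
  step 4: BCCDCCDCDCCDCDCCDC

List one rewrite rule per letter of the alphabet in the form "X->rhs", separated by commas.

A->B, B->AD, C->DC, D->C

  step 1 ⇒ step 2: ADDCC ⇒ B·C·C·DC·DC
    A ↦ B
    C ↦ DC
    D ↦ C
  step 0 ⇒ step 1: BCD ⇒ AD·DC·C
    B ↦ AD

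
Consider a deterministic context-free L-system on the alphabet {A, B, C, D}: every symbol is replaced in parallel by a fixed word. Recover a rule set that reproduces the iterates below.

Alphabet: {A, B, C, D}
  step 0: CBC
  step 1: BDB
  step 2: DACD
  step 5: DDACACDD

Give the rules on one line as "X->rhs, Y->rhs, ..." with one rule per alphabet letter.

A->B, B->D, C->B, D->AC

  step 1 ⇒ step 2: BDB ⇒ D·AC·D
    B ↦ D
    D ↦ AC
    A ↦ B  (constrained at step 2)
  step 0 ⇒ step 1: CBC ⇒ B·D·B
    C ↦ B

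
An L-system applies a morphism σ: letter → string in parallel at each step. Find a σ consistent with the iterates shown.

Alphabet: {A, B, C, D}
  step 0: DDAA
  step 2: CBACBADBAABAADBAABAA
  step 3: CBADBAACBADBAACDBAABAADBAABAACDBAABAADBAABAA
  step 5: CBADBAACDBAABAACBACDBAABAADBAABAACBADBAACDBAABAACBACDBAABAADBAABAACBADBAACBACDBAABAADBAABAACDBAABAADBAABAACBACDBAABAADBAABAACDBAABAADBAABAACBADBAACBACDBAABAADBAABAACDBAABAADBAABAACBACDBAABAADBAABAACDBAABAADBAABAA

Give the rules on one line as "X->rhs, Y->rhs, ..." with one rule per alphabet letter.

A->BAA, B->D, C->CBA, D->C

  step 2 ⇒ step 3: CBACBADBAABAADBAABAA ⇒ CBA·D·BAA·CBA·D·BAA·C·D·BAA·BAA·D·BAA·BAA·C·D·BAA·BAA·D·BAA·BAA
    A ↦ BAA
    B ↦ D
    C ↦ CBA
    D ↦ C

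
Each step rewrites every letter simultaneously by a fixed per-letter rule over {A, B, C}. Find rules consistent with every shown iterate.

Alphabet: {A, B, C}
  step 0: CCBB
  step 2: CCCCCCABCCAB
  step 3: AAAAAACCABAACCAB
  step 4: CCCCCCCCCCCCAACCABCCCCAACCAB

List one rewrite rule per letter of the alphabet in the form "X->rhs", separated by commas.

  step 3 ⇒ step 4: AAAAAACCABAACCAB ⇒ CC·CC·CC·CC·CC·CC·A·A·CC·AB·CC·CC·A·A·CC·AB
    A ↦ CC
    B ↦ AB
    C ↦ A

A->CC, B->AB, C->A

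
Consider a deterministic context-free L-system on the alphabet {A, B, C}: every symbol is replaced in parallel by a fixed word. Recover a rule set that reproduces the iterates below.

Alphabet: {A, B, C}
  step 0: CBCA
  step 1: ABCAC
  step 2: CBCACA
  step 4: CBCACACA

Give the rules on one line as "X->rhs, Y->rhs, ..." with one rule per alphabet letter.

  step 1 ⇒ step 2: ABCAC ⇒ C·BC·A·C·A
    A ↦ C
    B ↦ BC
    C ↦ A

A->C, B->BC, C->A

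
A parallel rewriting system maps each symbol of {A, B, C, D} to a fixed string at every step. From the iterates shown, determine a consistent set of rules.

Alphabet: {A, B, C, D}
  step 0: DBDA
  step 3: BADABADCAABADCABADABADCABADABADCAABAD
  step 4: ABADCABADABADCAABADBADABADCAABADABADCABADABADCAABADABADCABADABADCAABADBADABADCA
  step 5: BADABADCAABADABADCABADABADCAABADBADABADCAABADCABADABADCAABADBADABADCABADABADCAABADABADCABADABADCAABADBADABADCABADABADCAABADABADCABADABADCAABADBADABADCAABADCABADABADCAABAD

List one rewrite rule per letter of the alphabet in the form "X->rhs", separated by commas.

A->BAD, B->A, C->A, D->CA

  step 4 ⇒ step 5: ABADCABADABADCAABADBADABADCAABADABADCABADABADCAABADABADCABADABADCAABADBADABADCA ⇒ BAD·A·BAD·CA·A·BAD·A·BAD·CA·BAD·A·BAD·CA·A·BAD·BAD·A·BAD·CA·A·BAD·CA·BAD·A·BAD·CA·A·BAD·BAD·A·BAD·CA·BAD·A·BAD·CA·A·BAD·A·BAD·CA·BAD·A·BAD·CA·A·BAD·BAD·A·BAD·CA·BAD·A·BAD·CA·A·BAD·A·BAD·CA·BAD·A·BAD·CA·A·BAD·BAD·A·BAD·CA·A·BAD·CA·BAD·A·BAD·CA·A·BAD
    A ↦ BAD
    B ↦ A
    C ↦ A
    D ↦ CA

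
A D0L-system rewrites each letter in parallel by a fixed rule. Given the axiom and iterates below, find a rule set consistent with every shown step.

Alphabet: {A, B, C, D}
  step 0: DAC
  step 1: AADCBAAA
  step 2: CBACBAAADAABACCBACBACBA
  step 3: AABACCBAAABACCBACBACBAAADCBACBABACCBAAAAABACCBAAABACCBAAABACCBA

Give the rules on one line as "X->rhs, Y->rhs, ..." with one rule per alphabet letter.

A->CBA, B->BAC, C->AA, D->AAD

  step 2 ⇒ step 3: CBACBAAADAABACCBACBACBA ⇒ AA·BAC·CBA·AA·BAC·CBA·CBA·CBA·AAD·CBA·CBA·BAC·CBA·AA·AA·BAC·CBA·AA·BAC·CBA·AA·BAC·CBA
    A ↦ CBA
    B ↦ BAC
    C ↦ AA
    D ↦ AAD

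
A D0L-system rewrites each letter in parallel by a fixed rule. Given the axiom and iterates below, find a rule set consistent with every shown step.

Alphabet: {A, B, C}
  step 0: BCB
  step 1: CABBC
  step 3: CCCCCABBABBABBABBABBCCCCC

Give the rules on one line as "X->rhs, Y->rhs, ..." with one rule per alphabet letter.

A->CCC, B->C, C->ABB

  step 0 ⇒ step 1: BCB ⇒ C·ABB·C
    B ↦ C
    C ↦ ABB
    A ↦ CCC  (constrained at step 1)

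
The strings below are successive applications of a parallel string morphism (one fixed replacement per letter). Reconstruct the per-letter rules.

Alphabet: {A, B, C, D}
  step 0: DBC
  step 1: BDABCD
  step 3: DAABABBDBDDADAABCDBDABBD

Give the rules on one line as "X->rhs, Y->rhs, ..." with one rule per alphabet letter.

A->DA, B->AB, C->CD, D->BD

  step 0 ⇒ step 1: DBC ⇒ BD·AB·CD
    B ↦ AB
    C ↦ CD
    D ↦ BD
    A ↦ DA  (constrained at step 1)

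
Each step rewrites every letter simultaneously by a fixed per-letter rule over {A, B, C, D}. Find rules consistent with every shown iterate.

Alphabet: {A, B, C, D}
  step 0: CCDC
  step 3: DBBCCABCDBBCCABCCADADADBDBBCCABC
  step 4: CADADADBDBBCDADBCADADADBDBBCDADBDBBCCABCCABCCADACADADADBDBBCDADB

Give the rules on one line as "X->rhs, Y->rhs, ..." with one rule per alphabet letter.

  step 3 ⇒ step 4: DBBCCABCDBBCCABCCADADADBDBBCCABC ⇒ CA·DA·DA·DB·DB·BC·DA·DB·CA·DA·DA·DB·DB·BC·DA·DB·DB·BC·CA·BC·CA·BC·CA·DA·CA·DA·DA·DB·DB·BC·DA·DB
    A ↦ BC
    B ↦ DA
    C ↦ DB
    D ↦ CA

A->BC, B->DA, C->DB, D->CA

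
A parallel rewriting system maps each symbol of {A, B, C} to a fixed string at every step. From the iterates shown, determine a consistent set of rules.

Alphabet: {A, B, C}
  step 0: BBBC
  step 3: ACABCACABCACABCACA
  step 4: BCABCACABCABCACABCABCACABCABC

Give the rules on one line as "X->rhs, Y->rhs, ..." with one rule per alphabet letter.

  step 3 ⇒ step 4: ACABCACABCACABCACA ⇒ BC·A·BC·AC·A·BC·A·BC·AC·A·BC·A·BC·AC·A·BC·A·BC
    A ↦ BC
    B ↦ AC
    C ↦ A

A->BC, B->AC, C->A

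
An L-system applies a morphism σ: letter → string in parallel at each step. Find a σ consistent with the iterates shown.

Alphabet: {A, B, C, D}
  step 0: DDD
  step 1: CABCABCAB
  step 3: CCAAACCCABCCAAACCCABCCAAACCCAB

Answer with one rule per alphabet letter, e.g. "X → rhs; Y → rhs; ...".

A->CC, B->CAD, C->A, D->CAB

  step 0 ⇒ step 1: DDD ⇒ CAB·CAB·CAB
    D ↦ CAB
    A ↦ CC  (constrained at step 1)
    B ↦ CAD  (constrained at step 1)
    C ↦ A  (constrained at step 1)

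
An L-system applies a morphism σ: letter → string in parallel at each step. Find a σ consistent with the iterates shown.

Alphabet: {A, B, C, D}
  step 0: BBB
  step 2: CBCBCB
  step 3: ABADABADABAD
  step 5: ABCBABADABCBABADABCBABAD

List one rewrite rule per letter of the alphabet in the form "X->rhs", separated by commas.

A->C, B->AD, C->AB, D->B

  step 2 ⇒ step 3: CBCBCB ⇒ AB·AD·AB·AD·AB·AD
    B ↦ AD
    C ↦ AB
    A ↦ C  (constrained at step 3)
    D ↦ B  (constrained at step 3)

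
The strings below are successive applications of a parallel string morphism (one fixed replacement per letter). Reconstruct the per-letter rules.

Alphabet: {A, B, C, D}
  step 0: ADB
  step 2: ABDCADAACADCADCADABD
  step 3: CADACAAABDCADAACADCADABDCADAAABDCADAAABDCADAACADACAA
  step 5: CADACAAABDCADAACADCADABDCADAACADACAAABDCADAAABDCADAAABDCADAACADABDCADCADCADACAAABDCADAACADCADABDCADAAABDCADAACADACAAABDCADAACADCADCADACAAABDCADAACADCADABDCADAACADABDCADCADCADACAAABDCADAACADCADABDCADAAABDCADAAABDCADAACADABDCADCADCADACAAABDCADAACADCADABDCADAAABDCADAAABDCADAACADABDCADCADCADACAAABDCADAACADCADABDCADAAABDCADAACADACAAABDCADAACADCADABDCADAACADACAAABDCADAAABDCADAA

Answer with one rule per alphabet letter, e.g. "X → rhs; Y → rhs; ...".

  step 2 ⇒ step 3: ABDCADAACADCADCADABD ⇒ CAD·AC·AA·ABD·CAD·AA·CAD·CAD·ABD·CAD·AA·ABD·CAD·AA·ABD·CAD·AA·CAD·AC·AA
    A ↦ CAD
    B ↦ AC
    C ↦ ABD
    D ↦ AA

A->CAD, B->AC, C->ABD, D->AA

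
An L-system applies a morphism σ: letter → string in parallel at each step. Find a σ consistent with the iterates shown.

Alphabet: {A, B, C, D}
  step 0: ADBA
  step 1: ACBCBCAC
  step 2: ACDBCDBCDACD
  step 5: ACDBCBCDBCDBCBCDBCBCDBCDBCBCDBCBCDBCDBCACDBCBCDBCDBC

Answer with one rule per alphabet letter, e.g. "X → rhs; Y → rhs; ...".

  step 1 ⇒ step 2: ACBCBCAC ⇒ AC·D·BC·D·BC·D·AC·D
    A ↦ AC
    B ↦ BC
    C ↦ D
  step 0 ⇒ step 1: ADBA ⇒ AC·BC·BC·AC
    D ↦ BC

A->AC, B->BC, C->D, D->BC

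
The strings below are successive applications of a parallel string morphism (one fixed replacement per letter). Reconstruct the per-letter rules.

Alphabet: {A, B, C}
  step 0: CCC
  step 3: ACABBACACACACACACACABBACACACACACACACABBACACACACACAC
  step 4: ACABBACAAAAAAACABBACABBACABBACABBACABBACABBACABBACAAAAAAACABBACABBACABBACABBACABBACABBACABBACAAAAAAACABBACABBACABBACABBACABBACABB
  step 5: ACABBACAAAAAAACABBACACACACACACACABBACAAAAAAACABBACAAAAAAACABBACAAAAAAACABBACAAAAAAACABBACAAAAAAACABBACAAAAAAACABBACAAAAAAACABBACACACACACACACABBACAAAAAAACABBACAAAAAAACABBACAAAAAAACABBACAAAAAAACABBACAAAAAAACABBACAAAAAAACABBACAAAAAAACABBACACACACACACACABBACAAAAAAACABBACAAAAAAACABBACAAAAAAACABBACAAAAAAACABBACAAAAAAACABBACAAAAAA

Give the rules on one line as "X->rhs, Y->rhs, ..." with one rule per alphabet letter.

A->AC, B->AAA, C->ABB

  step 4 ⇒ step 5: ACABBACAAAAAAACABBACABBACABBACABBACABBACABBACABBACAAAAAAACABBACABBACABBACABBACABBACABBACABBACAAAAAAACABBACABBACABBACABBACABBACABB ⇒ AC·ABB·AC·AAA·AAA·AC·ABB·AC·AC·AC·AC·AC·AC·AC·ABB·AC·AAA·AAA·AC·ABB·AC·AAA·AAA·AC·ABB·AC·AAA·AAA·AC·ABB·AC·AAA·AAA·AC·ABB·AC·AAA·AAA·AC·ABB·AC·AAA·AAA·AC·ABB·AC·AAA·AAA·AC·ABB·AC·AC·AC·AC·AC·AC·AC·ABB·AC·AAA·AAA·AC·ABB·AC·AAA·AAA·AC·ABB·AC·AAA·AAA·AC·ABB·AC·AAA·AAA·AC·ABB·AC·AAA·AAA·AC·ABB·AC·AAA·AAA·AC·ABB·AC·AAA·AAA·AC·ABB·AC·AC·AC·AC·AC·AC·AC·ABB·AC·AAA·AAA·AC·ABB·AC·AAA·AAA·AC·ABB·AC·AAA·AAA·AC·ABB·AC·AAA·AAA·AC·ABB·AC·AAA·AAA·AC·ABB·AC·AAA·AAA
    A ↦ AC
    B ↦ AAA
    C ↦ ABB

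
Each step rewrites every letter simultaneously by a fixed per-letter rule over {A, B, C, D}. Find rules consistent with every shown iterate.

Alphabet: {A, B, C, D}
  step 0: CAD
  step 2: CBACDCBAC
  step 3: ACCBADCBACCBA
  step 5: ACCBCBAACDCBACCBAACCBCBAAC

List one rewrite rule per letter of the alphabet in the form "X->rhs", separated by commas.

  step 2 ⇒ step 3: CBACDCBAC ⇒ A·C·CB·A·DCB·A·C·CB·A
    A ↦ CB
    B ↦ C
    C ↦ A
    D ↦ DCB

A->CB, B->C, C->A, D->DCB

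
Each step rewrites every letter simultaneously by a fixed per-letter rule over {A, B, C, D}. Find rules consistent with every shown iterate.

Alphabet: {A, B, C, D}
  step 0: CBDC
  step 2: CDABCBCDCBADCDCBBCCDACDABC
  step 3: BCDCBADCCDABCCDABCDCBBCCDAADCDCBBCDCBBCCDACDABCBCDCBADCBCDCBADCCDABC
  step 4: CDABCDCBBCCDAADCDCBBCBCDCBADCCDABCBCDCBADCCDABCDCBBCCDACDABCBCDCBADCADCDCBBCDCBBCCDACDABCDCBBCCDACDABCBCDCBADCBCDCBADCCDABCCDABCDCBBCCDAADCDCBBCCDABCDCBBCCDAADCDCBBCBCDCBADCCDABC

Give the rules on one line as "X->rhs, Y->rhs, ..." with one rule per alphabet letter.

  step 3 ⇒ step 4: BCDCBADCCDABCCDABCDCBBCCDAADCDCBBCDCBBCCDACDABCBCDCBADCBCDCBADCCDABC ⇒ CDA·BC·DCB·BC·CDA·ADC·DCB·BC·BC·DCB·ADC·CDA·BC·BC·DCB·ADC·CDA·BC·DCB·BC·CDA·CDA·BC·BC·DCB·ADC·ADC·DCB·BC·DCB·BC·CDA·CDA·BC·DCB·BC·CDA·CDA·BC·BC·DCB·ADC·BC·DCB·ADC·CDA·BC·CDA·BC·DCB·BC·CDA·ADC·DCB·BC·CDA·BC·DCB·BC·CDA·ADC·DCB·BC·BC·DCB·ADC·CDA·BC
    A ↦ ADC
    B ↦ CDA
    C ↦ BC
    D ↦ DCB

A->ADC, B->CDA, C->BC, D->DCB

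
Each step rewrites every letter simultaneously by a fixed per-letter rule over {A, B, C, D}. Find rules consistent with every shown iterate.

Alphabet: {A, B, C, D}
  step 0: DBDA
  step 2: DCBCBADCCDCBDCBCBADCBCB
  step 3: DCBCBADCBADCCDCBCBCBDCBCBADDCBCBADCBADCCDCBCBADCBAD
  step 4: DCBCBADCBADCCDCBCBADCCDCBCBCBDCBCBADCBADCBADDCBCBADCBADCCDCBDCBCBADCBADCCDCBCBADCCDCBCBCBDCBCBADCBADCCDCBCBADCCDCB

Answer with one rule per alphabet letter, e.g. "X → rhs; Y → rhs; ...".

  step 3 ⇒ step 4: DCBCBADCBADCCDCBCBCBDCBCBADDCBCBADCBADCCDCBCBADCBAD ⇒ DCB·CB·AD·CB·AD·CC·DCB·CB·AD·CC·DCB·CB·CB·DCB·CB·AD·CB·AD·CB·AD·DCB·CB·AD·CB·AD·CC·DCB·DCB·CB·AD·CB·AD·CC·DCB·CB·AD·CC·DCB·CB·CB·DCB·CB·AD·CB·AD·CC·DCB·CB·AD·CC·DCB
    A ↦ CC
    B ↦ AD
    C ↦ CB
    D ↦ DCB

A->CC, B->AD, C->CB, D->DCB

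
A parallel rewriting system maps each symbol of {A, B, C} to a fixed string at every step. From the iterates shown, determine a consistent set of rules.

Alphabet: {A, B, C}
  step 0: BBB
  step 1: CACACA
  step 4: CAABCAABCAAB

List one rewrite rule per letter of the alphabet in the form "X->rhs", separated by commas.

A->B, B->CA, C->A

  step 0 ⇒ step 1: BBB ⇒ CA·CA·CA
    B ↦ CA
    A ↦ B  (constrained at step 1)
    C ↦ A  (constrained at step 1)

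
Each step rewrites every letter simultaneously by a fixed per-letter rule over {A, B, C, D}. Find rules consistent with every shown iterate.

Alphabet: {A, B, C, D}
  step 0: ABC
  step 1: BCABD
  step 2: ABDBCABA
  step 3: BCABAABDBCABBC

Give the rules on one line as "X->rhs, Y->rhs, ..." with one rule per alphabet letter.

A->BC, B->AB, C->D, D->A

  step 2 ⇒ step 3: ABDBCABA ⇒ BC·AB·A·AB·D·BC·AB·BC
    A ↦ BC
    B ↦ AB
    C ↦ D
    D ↦ A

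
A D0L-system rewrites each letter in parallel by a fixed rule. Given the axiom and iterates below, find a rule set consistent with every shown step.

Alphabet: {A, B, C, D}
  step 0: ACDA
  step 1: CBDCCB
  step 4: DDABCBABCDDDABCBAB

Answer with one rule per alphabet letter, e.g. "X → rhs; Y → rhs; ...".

  step 0 ⇒ step 1: ACDA ⇒ CB·D·C·CB
    A ↦ CB
    C ↦ D
    D ↦ C
    B ↦ AB  (constrained at step 1)

A->CB, B->AB, C->D, D->C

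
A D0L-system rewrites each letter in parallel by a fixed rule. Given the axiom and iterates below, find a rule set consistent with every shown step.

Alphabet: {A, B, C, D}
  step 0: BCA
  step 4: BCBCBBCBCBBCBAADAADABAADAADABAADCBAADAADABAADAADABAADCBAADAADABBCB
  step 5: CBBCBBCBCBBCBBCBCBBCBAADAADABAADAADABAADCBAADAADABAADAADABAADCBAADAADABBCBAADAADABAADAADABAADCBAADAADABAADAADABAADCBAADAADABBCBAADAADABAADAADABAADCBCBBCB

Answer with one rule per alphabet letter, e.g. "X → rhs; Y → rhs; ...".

  step 4 ⇒ step 5: BCBCBBCBCBBCBAADAADABAADAADABAADCBAADAADABAADAADABAADCBAADAADABBCB ⇒ CB·B·CB·B·CB·CB·B·CB·B·CB·CB·B·CB·AAD·AAD·AB·AAD·AAD·AB·AAD·CB·AAD·AAD·AB·AAD·AAD·AB·AAD·CB·AAD·AAD·AB·B·CB·AAD·AAD·AB·AAD·AAD·AB·AAD·CB·AAD·AAD·AB·AAD·AAD·AB·AAD·CB·AAD·AAD·AB·B·CB·AAD·AAD·AB·AAD·AAD·AB·AAD·CB·CB·B·CB
    A ↦ AAD
    B ↦ CB
    C ↦ B
    D ↦ AB

A->AAD, B->CB, C->B, D->AB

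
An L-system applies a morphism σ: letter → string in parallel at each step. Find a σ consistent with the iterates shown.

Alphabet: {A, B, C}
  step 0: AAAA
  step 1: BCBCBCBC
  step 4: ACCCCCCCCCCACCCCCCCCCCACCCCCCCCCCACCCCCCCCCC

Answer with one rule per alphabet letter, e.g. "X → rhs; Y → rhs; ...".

  step 0 ⇒ step 1: AAAA ⇒ BC·BC·BC·BC
    A ↦ BC
    B ↦ A  (constrained at step 1)
    C ↦ CC  (constrained at step 1)

A->BC, B->A, C->CC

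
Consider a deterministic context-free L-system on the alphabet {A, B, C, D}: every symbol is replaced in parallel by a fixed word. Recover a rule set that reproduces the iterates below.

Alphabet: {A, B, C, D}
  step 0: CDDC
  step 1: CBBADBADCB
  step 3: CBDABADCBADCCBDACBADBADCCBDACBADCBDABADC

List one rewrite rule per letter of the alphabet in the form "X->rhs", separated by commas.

  step 0 ⇒ step 1: CDDC ⇒ CB·BAD·BAD·CB
    C ↦ CB
    D ↦ BAD
    A ↦ C  (constrained at step 1)
    B ↦ DA  (constrained at step 1)

A->C, B->DA, C->CB, D->BAD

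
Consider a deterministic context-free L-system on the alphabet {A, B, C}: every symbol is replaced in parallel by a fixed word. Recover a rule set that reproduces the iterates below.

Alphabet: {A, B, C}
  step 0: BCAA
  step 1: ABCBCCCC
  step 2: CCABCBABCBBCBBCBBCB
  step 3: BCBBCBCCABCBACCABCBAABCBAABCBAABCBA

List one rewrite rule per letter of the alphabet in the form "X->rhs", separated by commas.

A->CC, B->A, C->BCB

  step 2 ⇒ step 3: CCABCBABCBBCBBCBBCB ⇒ BCB·BCB·CC·A·BCB·A·CC·A·BCB·A·A·BCB·A·A·BCB·A·A·BCB·A
    A ↦ CC
    B ↦ A
    C ↦ BCB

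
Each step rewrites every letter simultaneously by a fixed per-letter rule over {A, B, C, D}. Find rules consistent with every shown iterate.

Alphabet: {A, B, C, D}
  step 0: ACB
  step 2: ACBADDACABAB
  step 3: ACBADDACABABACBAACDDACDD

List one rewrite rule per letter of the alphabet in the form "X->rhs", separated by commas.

  step 2 ⇒ step 3: ACBADDACABAB ⇒ AC·BA·DD·AC·AB·AB·AC·BA·AC·DD·AC·DD
    A ↦ AC
    B ↦ DD
    C ↦ BA
    D ↦ AB

A->AC, B->DD, C->BA, D->AB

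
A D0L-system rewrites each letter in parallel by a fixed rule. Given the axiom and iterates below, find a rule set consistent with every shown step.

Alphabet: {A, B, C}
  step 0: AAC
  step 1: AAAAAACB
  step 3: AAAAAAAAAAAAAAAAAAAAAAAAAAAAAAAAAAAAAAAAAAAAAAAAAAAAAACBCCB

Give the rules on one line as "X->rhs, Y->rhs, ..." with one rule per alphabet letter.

  step 0 ⇒ step 1: AAC ⇒ AAA·AAA·CB
    A ↦ AAA
    C ↦ CB
    B ↦ C  (constrained at step 1)

A->AAA, B->C, C->CB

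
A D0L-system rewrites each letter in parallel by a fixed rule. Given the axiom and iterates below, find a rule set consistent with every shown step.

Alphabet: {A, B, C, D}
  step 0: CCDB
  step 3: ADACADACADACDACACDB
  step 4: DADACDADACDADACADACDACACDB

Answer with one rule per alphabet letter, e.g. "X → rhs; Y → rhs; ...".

  step 3 ⇒ step 4: ADACADACADACDACACDB ⇒ D·A·D·AC·D·A·D·AC·D·A·D·AC·A·D·AC·D·AC·A·CDB
    A ↦ D
    B ↦ CDB
    C ↦ AC
    D ↦ A

A->D, B->CDB, C->AC, D->A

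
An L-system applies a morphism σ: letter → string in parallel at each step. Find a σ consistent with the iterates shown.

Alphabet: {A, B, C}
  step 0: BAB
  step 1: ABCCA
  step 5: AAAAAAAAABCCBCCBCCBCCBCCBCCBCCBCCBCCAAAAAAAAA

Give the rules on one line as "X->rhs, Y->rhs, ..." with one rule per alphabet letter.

  step 0 ⇒ step 1: BAB ⇒ A·BCC·A
    A ↦ BCC
    B ↦ A
    C ↦ A  (constrained at step 1)

A->BCC, B->A, C->A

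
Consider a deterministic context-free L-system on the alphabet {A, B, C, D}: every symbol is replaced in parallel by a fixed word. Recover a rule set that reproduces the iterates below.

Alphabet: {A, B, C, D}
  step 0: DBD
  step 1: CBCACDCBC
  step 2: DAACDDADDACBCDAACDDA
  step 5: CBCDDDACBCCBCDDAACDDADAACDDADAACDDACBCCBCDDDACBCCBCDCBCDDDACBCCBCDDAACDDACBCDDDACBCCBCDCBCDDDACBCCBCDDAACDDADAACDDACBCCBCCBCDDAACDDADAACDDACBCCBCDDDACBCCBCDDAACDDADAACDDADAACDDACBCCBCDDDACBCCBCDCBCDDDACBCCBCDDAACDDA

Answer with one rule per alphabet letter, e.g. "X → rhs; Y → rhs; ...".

  step 1 ⇒ step 2: CBCACDCBC ⇒ DA·ACD·DA·D·DA·CBC·DA·ACD·DA
    A ↦ D
    B ↦ ACD
    C ↦ DA
    D ↦ CBC

A->D, B->ACD, C->DA, D->CBC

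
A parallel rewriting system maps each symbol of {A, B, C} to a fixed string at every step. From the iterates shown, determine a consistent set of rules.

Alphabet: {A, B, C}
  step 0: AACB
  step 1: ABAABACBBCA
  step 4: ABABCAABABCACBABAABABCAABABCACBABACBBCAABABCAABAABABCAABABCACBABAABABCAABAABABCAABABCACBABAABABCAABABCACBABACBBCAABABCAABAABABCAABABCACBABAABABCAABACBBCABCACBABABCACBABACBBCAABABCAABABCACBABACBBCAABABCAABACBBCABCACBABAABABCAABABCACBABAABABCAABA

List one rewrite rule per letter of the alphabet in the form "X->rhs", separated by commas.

  step 0 ⇒ step 1: AACB ⇒ ABA·ABA·CB·BCA
    A ↦ ABA
    B ↦ BCA
    C ↦ CB

A->ABA, B->BCA, C->CB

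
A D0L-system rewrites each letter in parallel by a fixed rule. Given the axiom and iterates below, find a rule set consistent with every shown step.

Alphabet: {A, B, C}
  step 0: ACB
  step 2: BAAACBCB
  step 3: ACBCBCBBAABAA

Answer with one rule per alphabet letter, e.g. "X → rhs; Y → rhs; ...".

  step 2 ⇒ step 3: BAAACBCB ⇒ A·CB·CB·CB·BA·A·BA·A
    A ↦ CB
    B ↦ A
    C ↦ BA

A->CB, B->A, C->BA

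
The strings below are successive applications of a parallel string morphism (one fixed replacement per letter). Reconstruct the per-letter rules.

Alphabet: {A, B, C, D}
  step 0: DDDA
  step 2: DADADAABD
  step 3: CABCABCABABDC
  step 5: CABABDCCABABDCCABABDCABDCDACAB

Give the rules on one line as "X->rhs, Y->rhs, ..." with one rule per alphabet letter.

A->AB, B->D, C->DA, D->C

  step 2 ⇒ step 3: DADADAABD ⇒ C·AB·C·AB·C·AB·AB·D·C
    A ↦ AB
    B ↦ D
    D ↦ C
    C ↦ DA  (constrained at step 3)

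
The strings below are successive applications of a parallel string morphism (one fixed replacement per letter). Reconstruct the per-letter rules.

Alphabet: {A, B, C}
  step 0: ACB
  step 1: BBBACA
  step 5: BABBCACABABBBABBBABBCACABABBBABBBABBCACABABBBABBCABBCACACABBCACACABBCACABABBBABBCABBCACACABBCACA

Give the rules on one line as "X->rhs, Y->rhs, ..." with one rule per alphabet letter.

A->BB, B->CA, C->BA

  step 0 ⇒ step 1: ACB ⇒ BB·BA·CA
    A ↦ BB
    B ↦ CA
    C ↦ BA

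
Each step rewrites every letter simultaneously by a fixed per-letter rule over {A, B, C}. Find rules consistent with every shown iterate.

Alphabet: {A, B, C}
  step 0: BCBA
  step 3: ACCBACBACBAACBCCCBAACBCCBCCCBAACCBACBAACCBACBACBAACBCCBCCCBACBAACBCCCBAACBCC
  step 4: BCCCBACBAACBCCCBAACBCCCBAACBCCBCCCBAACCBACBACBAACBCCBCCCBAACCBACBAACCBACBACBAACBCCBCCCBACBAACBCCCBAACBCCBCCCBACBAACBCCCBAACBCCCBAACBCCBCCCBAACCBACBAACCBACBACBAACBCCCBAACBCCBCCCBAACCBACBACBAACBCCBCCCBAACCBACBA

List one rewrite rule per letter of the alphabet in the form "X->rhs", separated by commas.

A->BCC, B->AC, C->CBA

  step 3 ⇒ step 4: ACCBACBACBAACBCCCBAACBCCBCCCBAACCBACBAACCBACBACBAACBCCBCCCBACBAACBCCCBAACBCC ⇒ BCC·CBA·CBA·AC·BCC·CBA·AC·BCC·CBA·AC·BCC·BCC·CBA·AC·CBA·CBA·CBA·AC·BCC·BCC·CBA·AC·CBA·CBA·AC·CBA·CBA·CBA·AC·BCC·BCC·CBA·CBA·AC·BCC·CBA·AC·BCC·BCC·CBA·CBA·AC·BCC·CBA·AC·BCC·CBA·AC·BCC·BCC·CBA·AC·CBA·CBA·AC·CBA·CBA·CBA·AC·BCC·CBA·AC·BCC·BCC·CBA·AC·CBA·CBA·CBA·AC·BCC·BCC·CBA·AC·CBA·CBA
    A ↦ BCC
    B ↦ AC
    C ↦ CBA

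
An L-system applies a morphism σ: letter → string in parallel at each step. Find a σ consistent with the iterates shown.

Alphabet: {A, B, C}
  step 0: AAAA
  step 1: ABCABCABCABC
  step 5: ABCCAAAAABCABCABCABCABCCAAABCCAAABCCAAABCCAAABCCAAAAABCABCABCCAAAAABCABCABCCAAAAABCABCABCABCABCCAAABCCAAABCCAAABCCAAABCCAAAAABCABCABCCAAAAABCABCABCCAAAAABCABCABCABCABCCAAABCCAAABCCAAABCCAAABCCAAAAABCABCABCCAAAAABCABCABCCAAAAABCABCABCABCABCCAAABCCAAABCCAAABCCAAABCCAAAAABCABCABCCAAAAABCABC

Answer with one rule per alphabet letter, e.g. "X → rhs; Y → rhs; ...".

A->ABC, B->C, C->AA

  step 0 ⇒ step 1: AAAA ⇒ ABC·ABC·ABC·ABC
    A ↦ ABC
    B ↦ C  (constrained at step 1)
    C ↦ AA  (constrained at step 1)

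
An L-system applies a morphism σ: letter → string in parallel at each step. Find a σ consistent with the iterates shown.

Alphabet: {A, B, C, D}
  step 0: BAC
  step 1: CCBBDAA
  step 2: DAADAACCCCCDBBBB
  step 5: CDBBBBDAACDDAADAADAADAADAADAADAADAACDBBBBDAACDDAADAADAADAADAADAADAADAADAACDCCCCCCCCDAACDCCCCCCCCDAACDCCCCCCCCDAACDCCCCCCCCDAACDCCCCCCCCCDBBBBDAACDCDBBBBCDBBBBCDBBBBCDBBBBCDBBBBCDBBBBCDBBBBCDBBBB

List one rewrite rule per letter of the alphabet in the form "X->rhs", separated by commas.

A->BB, B->CC, C->DAA, D->CD

  step 1 ⇒ step 2: CCBBDAA ⇒ DAA·DAA·CC·CC·CD·BB·BB
    A ↦ BB
    B ↦ CC
    C ↦ DAA
    D ↦ CD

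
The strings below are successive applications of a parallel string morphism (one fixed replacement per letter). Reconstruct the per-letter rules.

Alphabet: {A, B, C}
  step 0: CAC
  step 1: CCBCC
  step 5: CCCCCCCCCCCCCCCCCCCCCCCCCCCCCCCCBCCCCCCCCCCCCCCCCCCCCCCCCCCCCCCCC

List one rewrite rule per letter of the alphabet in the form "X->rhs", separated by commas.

  step 0 ⇒ step 1: CAC ⇒ CC·B·CC
    A ↦ B
    C ↦ CC
    B ↦ A  (constrained at step 1)

A->B, B->A, C->CC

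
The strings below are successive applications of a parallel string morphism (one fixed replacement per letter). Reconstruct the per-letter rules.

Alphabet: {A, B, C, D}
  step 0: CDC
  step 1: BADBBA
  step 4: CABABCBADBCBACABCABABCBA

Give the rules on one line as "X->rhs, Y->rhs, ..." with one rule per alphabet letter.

A->AB, B->C, C->BA, D->DB

  step 0 ⇒ step 1: CDC ⇒ BA·DB·BA
    C ↦ BA
    D ↦ DB
    A ↦ AB  (constrained at step 1)
    B ↦ C  (constrained at step 1)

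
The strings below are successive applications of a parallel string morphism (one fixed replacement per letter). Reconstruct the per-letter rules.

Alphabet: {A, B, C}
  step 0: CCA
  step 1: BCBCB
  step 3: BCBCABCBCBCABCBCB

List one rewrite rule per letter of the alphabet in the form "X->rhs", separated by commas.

  step 0 ⇒ step 1: CCA ⇒ BC·BC·B
    A ↦ B
    C ↦ BC
    B ↦ CA  (constrained at step 1)

A->B, B->CA, C->BC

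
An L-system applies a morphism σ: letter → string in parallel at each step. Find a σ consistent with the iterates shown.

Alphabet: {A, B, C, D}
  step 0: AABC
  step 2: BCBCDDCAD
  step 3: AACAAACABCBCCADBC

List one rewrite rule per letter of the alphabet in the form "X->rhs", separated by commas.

  step 2 ⇒ step 3: BCBCDDCAD ⇒ AA·CA·AA·CA·BC·BC·CA·D·BC
    A ↦ D
    B ↦ AA
    C ↦ CA
    D ↦ BC

A->D, B->AA, C->CA, D->BC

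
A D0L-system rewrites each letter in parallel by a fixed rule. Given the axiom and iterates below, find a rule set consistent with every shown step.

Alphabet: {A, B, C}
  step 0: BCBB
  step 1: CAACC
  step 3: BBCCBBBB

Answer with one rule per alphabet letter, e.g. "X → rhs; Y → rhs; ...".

A->B, B->C, C->AA

  step 0 ⇒ step 1: BCBB ⇒ C·AA·C·C
    B ↦ C
    C ↦ AA
    A ↦ B  (constrained at step 1)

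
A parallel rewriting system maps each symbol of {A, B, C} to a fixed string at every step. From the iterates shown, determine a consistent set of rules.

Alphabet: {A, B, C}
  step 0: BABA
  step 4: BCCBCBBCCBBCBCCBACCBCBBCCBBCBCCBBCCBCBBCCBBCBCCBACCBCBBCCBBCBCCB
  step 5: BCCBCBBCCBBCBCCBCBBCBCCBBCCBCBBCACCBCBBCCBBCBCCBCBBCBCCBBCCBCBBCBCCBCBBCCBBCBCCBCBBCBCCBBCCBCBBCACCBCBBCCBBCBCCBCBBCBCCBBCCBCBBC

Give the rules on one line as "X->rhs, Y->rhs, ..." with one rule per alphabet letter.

A->AC, B->BC, C->CB

  step 4 ⇒ step 5: BCCBCBBCCBBCBCCBACCBCBBCCBBCBCCBBCCBCBBCCBBCBCCBACCBCBBCCBBCBCCB ⇒ BC·CB·CB·BC·CB·BC·BC·CB·CB·BC·BC·CB·BC·CB·CB·BC·AC·CB·CB·BC·CB·BC·BC·CB·CB·BC·BC·CB·BC·CB·CB·BC·BC·CB·CB·BC·CB·BC·BC·CB·CB·BC·BC·CB·BC·CB·CB·BC·AC·CB·CB·BC·CB·BC·BC·CB·CB·BC·BC·CB·BC·CB·CB·BC
    A ↦ AC
    B ↦ BC
    C ↦ CB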